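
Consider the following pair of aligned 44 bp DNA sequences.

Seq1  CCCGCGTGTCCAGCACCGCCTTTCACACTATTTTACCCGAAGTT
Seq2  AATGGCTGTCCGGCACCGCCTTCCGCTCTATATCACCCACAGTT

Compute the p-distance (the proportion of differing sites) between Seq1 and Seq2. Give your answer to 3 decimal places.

0.295

The sequences differ at positions 1 (C/A), 2 (C/A), 3 (C/T), 5 (C/G), 6 (G/C), 12 (A/G), 23 (T/C), 25 (A/G), 27 (A/T), 32 (T/A), 34 (T/C), 39 (G/A), 40 (A/C).
There are 13 differences over 44 sites, so p = 13/44 = 0.295.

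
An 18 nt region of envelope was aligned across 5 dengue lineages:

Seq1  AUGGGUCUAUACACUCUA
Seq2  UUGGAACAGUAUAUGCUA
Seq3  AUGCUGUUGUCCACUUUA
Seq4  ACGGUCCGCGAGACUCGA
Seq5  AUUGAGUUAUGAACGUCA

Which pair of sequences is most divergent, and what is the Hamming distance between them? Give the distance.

13

Pairwise Hamming distances:
  Seq1 vs Seq2: 8
  Seq1 vs Seq3: 7
  Seq1 vs Seq4: 8
  Seq1 vs Seq5: 9
  Seq2 vs Seq3: 11
  Seq2 vs Seq4: 11
  Seq2 vs Seq5: 11
  Seq3 vs Seq4: 11
  Seq3 vs Seq5: 8
  Seq4 vs Seq5: 13
The largest is 13, between Seq4 and Seq5.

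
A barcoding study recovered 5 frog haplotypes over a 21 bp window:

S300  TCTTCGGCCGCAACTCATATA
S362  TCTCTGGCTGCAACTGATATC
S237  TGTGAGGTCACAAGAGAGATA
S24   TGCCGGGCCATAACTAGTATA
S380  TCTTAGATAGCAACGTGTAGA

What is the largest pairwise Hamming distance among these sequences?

Pairwise Hamming distances:
  S300 vs S362: 5
  S300 vs S237: 9
  S300 vs S24: 8
  S300 vs S380: 8
  S362 vs S237: 10
  S362 vs S24: 9
  S362 vs S380: 10
  S237 vs S24: 10
  S237 vs S380: 11
  S24 vs S380: 12
The largest is 12, between S24 and S380.

12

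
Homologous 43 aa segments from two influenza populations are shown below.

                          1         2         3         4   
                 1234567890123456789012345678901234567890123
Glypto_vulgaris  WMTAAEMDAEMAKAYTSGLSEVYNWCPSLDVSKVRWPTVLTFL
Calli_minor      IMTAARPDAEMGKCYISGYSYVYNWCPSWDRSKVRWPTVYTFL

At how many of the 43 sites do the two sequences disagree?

11

Mismatches occur at site 1 (W→I), site 6 (E→R), site 7 (M→P), site 12 (A→G), site 14 (A→C), site 16 (T→I), site 19 (L→Y), site 21 (E→Y), site 29 (L→W), site 31 (V→R), site 40 (L→Y).
That gives 11 mismatches out of 43 aligned sites, so the Hamming distance is 11.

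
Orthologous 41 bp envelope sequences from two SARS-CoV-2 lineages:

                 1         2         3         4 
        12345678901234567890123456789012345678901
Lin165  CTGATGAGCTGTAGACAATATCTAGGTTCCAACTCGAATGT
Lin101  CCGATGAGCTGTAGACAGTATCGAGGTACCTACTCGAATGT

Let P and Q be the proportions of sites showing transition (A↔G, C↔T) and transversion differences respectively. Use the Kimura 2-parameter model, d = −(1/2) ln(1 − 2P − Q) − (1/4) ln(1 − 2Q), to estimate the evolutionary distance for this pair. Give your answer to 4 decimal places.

0.1332

Mismatches occur at site 2 (T→C, transition), site 18 (A→G, transition), site 23 (T→G, transversion), site 28 (T→A, transversion), site 31 (A→T, transversion).
Of the 5 differences, 2 transitions and 3 transversions over 41 sites: P = 2/41 = 0.048780, Q = 3/41 = 0.073171.
d = −0.5·ln(0.829269) − 0.25·ln(0.853658) = −0.5·(-0.187211) − 0.25·(-0.158225) = 0.1332.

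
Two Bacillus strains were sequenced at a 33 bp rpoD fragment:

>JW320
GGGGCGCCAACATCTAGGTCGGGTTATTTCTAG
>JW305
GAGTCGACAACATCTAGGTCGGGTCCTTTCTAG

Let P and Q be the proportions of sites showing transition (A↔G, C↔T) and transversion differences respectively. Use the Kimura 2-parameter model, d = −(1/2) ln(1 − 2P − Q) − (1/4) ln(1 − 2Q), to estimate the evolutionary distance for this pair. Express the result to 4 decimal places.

0.1694

Mismatches occur at site 2 (G→A, transition), site 4 (G→T, transversion), site 7 (C→A, transversion), site 25 (T→C, transition), site 26 (A→C, transversion).
Of the 5 differences, 2 transitions and 3 transversions over 33 sites: P = 2/33 = 0.060606, Q = 3/33 = 0.090909.
d = −0.5·ln(0.787879) − 0.25·ln(0.818182) = −0.5·(-0.238411) − 0.25·(-0.200670) = 0.1694.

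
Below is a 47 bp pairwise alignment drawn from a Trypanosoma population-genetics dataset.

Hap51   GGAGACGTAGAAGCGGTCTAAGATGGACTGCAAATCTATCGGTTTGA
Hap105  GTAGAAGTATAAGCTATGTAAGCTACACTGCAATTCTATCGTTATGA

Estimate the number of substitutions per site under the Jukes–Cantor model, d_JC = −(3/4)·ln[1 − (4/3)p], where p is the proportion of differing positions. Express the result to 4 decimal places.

Mismatches occur at site 2 (G→T), site 6 (C→A), site 10 (G→T), site 15 (G→T), site 16 (G→A), site 18 (C→G), site 23 (A→C), site 25 (G→A), site 26 (G→C), site 34 (A→T), site 42 (G→T), site 44 (T→A).
p = 12/47 = 0.255319.
d = −0.75 · ln(1 − (4/3)·0.255319) = −0.75 · ln(0.659575) = −0.75 · (-0.416160) = 0.3121.

0.3121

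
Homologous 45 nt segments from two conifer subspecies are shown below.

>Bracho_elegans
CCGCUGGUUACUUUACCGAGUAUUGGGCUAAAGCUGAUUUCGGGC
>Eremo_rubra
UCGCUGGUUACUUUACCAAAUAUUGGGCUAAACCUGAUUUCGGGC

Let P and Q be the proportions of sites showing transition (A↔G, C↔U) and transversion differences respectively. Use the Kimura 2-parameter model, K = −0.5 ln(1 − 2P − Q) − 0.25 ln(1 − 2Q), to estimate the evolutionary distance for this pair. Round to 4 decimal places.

0.0959

The sequences differ at positions 1 (C/U, transition), 18 (G/A, transition), 20 (G/A, transition), 33 (G/C, transversion).
Of the 4 differences, 3 transitions and 1 transversion over 45 sites: P = 3/45 = 0.066667, Q = 1/45 = 0.022222.
d = −0.5·ln(0.844444) − 0.25·ln(0.955556) = −0.5·(-0.169077) − 0.25·(-0.045462) = 0.0959.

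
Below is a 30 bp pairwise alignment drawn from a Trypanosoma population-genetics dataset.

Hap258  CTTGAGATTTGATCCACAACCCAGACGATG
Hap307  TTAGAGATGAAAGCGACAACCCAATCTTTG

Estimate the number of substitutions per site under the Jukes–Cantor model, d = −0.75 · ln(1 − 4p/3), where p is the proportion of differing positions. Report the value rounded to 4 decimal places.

0.5034

The sequences differ at positions 1 (C/T), 3 (T/A), 9 (T/G), 10 (T/A), 11 (G/A), 13 (T/G), 15 (C/G), 24 (G/A), 25 (A/T), 27 (G/T), 28 (A/T).
p = 11/30 = 0.366667.
d = −0.75 · ln(1 − (4/3)·0.366667) = −0.75 · ln(0.511111) = −0.75 · (-0.671168) = 0.5034.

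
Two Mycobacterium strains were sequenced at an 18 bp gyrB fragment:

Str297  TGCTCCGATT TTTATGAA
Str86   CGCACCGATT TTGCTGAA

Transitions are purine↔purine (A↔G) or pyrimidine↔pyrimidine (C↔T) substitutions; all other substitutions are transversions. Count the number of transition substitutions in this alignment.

Differing sites — 1:T/C (Ti); 4:T/A (Tv); 13:T/G (Tv); 14:A/C (Tv).
Of the 4 differences, 1 transition and 3 transversions, so the answer is 1.

1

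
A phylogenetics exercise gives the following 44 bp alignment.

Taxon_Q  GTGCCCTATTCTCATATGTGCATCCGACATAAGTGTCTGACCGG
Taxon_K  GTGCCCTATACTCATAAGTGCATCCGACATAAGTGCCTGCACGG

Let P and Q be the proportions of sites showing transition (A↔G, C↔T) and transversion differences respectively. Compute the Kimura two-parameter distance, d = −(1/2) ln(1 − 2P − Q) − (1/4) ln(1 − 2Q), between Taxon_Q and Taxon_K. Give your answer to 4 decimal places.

0.1235

Mismatches occur at site 10 (T→A, transversion), site 17 (T→A, transversion), site 36 (T→C, transition), site 40 (A→C, transversion), site 41 (C→A, transversion).
Of the 5 differences, 1 transition and 4 transversions over 44 sites: P = 1/44 = 0.022727, Q = 4/44 = 0.090909.
d = −0.5·ln(0.863637) − 0.25·ln(0.818182) = −0.5·(-0.146603) − 0.25·(-0.200670) = 0.1235.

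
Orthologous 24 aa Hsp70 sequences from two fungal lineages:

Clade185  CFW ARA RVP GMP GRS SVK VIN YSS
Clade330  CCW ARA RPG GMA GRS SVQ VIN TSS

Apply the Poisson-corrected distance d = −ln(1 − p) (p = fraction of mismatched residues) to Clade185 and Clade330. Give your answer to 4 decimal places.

0.2877

Differing sites — 2:F/C; 8:V/P; 9:P/G; 12:P/A; 18:K/Q; 22:Y/T.
p = 6/24 = 0.250000.
d = −ln(1 − 0.250000) = −ln(0.750000) = 0.2877.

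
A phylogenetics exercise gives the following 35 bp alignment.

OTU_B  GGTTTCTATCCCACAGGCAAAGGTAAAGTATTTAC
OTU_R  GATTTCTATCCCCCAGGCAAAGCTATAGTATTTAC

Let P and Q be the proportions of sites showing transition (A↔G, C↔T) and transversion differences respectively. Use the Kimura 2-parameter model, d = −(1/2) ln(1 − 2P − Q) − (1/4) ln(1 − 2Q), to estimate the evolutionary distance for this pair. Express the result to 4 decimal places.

0.1241

The sequences differ at positions 2 (G/A, transition), 13 (A/C, transversion), 23 (G/C, transversion), 26 (A/T, transversion).
Of the 4 differences, 1 transition and 3 transversions over 35 sites: P = 1/35 = 0.028571, Q = 3/35 = 0.085714.
d = −0.5·ln(0.857144) − 0.25·ln(0.828572) = −0.5·(-0.154149) − 0.25·(-0.188052) = 0.1241.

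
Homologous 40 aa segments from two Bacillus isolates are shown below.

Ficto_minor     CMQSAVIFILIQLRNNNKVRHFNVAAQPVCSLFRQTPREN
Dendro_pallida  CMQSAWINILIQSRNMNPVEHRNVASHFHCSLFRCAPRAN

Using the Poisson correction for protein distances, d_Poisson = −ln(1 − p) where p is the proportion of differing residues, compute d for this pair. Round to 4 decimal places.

Mismatches occur at site 6 (V/W), site 8 (F/N), site 13 (L/S), site 16 (N/M), site 18 (K/P), site 20 (R/E), site 22 (F/R), site 26 (A/S), site 27 (Q/H), site 28 (P/F), site 29 (V/H), site 35 (Q/C), site 36 (T/A), site 39 (E/A).
p = 14/40 = 0.350000.
d = −ln(1 − 0.350000) = −ln(0.650000) = 0.4308.

0.4308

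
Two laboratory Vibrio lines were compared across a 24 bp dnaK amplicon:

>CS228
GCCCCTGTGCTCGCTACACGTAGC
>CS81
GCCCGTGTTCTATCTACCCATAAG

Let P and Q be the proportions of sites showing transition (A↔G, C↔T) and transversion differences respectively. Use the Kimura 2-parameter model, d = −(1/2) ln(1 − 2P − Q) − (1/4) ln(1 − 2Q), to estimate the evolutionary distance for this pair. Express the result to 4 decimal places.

The sequences differ at positions 5 (C/G, transversion), 9 (G/T, transversion), 12 (C/A, transversion), 13 (G/T, transversion), 18 (A/C, transversion), 20 (G/A, transition), 23 (G/A, transition), 24 (C/G, transversion).
Of the 8 differences, 2 transitions and 6 transversions over 24 sites: P = 2/24 = 0.083333, Q = 6/24 = 0.250000.
d = −0.5·ln(0.583334) − 0.25·ln(0.500000) = −0.5·(-0.538995) − 0.25·(-0.693147) = 0.4428.

0.4428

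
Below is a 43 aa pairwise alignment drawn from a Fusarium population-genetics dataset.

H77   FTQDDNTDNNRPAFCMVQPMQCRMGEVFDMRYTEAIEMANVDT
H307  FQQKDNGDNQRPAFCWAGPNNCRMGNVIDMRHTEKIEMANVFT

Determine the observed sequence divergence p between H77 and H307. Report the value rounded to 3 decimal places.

The sequences differ at positions 2 (T/Q), 4 (D/K), 7 (T/G), 10 (N/Q), 16 (M/W), 17 (V/A), 18 (Q/G), 20 (M/N), 21 (Q/N), 26 (E/N), 28 (F/I), 32 (Y/H), 35 (A/K), 42 (D/F).
There are 14 differences over 43 sites, so p = 14/43 = 0.326.

0.326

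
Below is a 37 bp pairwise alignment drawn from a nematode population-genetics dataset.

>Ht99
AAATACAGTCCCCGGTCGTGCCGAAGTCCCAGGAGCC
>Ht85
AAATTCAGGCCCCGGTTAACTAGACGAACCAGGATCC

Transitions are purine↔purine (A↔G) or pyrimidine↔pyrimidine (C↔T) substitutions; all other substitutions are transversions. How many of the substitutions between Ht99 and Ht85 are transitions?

The sequences differ at positions 5 (A/T, transversion), 9 (T/G, transversion), 17 (C/T, transition), 18 (G/A, transition), 19 (T/A, transversion), 20 (G/C, transversion), 21 (C/T, transition), 22 (C/A, transversion), 25 (A/C, transversion), 27 (T/A, transversion), 28 (C/A, transversion), 35 (G/T, transversion).
Of the 12 differences, 3 transitions and 9 transversions, so the answer is 3.

3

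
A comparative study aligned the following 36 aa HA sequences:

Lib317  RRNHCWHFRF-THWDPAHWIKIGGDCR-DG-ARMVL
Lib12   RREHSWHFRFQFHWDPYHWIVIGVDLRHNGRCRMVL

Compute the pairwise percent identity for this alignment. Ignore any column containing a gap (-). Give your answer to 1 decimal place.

Excluding the 3 gap columns leaves 33 comparable sites.
Mismatches occur at site 3 (N↔E), site 5 (C↔S), site 12 (T↔F), site 17 (A↔Y), site 21 (K↔V), site 24 (G↔V), site 26 (C↔L), site 29 (D↔N), site 32 (A↔C).
24 of the 33 comparable sites match, so the percent identity is 24/33 × 100 = 72.7%.

72.7%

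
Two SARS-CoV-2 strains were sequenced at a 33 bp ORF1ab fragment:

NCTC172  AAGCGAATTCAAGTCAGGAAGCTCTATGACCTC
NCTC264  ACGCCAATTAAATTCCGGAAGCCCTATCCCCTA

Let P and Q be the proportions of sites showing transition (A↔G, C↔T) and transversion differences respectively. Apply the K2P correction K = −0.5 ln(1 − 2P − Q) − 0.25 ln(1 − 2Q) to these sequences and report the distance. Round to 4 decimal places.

Mismatches occur at site 2 (A↔C, transversion), site 5 (G↔C, transversion), site 10 (C↔A, transversion), site 13 (G↔T, transversion), site 16 (A↔C, transversion), site 23 (T↔C, transition), site 28 (G↔C, transversion), site 29 (A↔C, transversion), site 33 (C↔A, transversion).
Of the 9 differences, 1 transition and 8 transversions over 33 sites: P = 1/33 = 0.030303, Q = 8/33 = 0.242424.
d = −0.5·ln(0.696970) − 0.25·ln(0.515152) = −0.5·(-0.361013) − 0.25·(-0.663293) = 0.3463.

0.3463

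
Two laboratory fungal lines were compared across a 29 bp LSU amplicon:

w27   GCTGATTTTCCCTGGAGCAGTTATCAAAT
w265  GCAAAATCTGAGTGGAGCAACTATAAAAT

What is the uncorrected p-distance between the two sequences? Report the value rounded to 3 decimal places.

Differing sites — 3:T/A; 4:G/A; 6:T/A; 8:T/C; 10:C/G; 11:C/A; 12:C/G; 20:G/A; 21:T/C; 25:C/A.
There are 10 differences over 29 sites, so p = 10/29 = 0.345.

0.345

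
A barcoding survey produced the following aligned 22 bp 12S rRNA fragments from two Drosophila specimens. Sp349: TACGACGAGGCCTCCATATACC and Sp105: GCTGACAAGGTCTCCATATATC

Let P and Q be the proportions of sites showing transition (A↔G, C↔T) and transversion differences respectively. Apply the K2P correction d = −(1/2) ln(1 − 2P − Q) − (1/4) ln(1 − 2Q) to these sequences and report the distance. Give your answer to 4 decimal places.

Differing sites — 1:T/G (Tv); 2:A/C (Tv); 3:C/T (Ti); 7:G/A (Ti); 11:C/T (Ti); 21:C/T (Ti).
Of the 6 differences, 4 transitions and 2 transversions over 22 sites: P = 4/22 = 0.181818, Q = 2/22 = 0.090909.
d = −0.5·ln(0.545455) − 0.25·ln(0.818182) = −0.5·(-0.606135) − 0.25·(-0.200670) = 0.3532.

0.3532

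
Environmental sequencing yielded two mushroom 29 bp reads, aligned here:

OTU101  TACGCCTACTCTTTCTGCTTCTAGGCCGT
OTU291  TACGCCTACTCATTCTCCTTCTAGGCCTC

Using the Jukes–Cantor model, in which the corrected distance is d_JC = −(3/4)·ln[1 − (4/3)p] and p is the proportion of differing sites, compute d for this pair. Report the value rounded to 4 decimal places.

0.1524

Mismatches occur at site 12 (T↔A), site 17 (G↔C), site 28 (G↔T), site 29 (T↔C).
p = 4/29 = 0.137931.
d = −0.75 · ln(1 − (4/3)·0.137931) = −0.75 · ln(0.816092) = −0.75 · (-0.203228) = 0.1524.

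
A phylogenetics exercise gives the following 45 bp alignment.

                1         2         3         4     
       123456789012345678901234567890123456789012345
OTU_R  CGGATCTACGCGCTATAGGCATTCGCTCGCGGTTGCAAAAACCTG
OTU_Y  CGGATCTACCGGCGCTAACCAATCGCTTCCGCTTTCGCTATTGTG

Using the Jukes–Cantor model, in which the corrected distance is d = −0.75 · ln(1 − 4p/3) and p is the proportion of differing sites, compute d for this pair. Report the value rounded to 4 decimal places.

0.5254

Differing sites — 10:G/C; 11:C/G; 14:T/G; 15:A/C; 18:G/A; 19:G/C; 22:T/A; 28:C/T; 29:G/C; 32:G/C; 35:G/T; 37:A/G; 38:A/C; 39:A/T; 41:A/T; 42:C/T; 43:C/G.
p = 17/45 = 0.377778.
d = −0.75 · ln(1 − (4/3)·0.377778) = −0.75 · ln(0.496296) = −0.75 · (-0.700583) = 0.5254.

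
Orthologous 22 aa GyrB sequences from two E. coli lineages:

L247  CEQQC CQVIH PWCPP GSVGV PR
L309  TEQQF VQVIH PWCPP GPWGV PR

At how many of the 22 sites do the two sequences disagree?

5

The sequences differ at positions 1 (C/T), 5 (C/F), 6 (C/V), 17 (S/P), 18 (V/W).
That gives 5 mismatches out of 22 aligned sites, so the Hamming distance is 5.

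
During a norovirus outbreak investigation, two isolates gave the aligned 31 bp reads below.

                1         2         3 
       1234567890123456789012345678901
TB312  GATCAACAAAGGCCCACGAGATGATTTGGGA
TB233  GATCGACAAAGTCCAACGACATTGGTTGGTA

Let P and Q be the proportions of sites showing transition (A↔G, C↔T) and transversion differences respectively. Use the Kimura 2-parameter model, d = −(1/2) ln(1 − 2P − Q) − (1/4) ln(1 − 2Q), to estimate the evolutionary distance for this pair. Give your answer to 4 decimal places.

Mismatches occur at site 5 (A↔G, transition), site 12 (G↔T, transversion), site 15 (C↔A, transversion), site 20 (G↔C, transversion), site 23 (G↔T, transversion), site 24 (A↔G, transition), site 25 (T↔G, transversion), site 30 (G↔T, transversion).
Of the 8 differences, 2 transitions and 6 transversions over 31 sites: P = 2/31 = 0.064516, Q = 6/31 = 0.193548.
d = −0.5·ln(0.677420) − 0.25·ln(0.612904) = −0.5·(-0.389464) − 0.25·(-0.489547) = 0.3171.

0.3171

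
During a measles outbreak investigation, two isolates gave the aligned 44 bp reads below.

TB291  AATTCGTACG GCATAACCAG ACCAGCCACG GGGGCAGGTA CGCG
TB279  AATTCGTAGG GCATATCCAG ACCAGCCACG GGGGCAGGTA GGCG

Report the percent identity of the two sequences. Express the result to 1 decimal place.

93.2%

Differing sites — 9:C/G; 16:A/T; 41:C/G.
41 of the 44 sites match, so the percent identity is 41/44 × 100 = 93.2%.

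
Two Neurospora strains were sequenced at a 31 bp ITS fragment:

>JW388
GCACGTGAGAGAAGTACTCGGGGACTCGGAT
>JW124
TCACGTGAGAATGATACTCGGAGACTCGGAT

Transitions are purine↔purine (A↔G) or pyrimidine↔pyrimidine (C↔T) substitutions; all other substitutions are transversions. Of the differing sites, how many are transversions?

2

The sequences differ at positions 1 (G/T, transversion), 11 (G/A, transition), 12 (A/T, transversion), 13 (A/G, transition), 14 (G/A, transition), 22 (G/A, transition).
Of the 6 differences, 4 transitions and 2 transversions, so the answer is 2.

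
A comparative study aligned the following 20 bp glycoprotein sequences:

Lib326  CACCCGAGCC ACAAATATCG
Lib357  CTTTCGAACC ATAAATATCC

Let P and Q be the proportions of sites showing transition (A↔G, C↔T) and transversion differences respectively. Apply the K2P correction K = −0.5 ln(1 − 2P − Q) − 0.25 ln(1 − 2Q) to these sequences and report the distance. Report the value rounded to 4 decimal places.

0.4024

Differing sites — 2:A/T (Tv); 3:C/T (Ti); 4:C/T (Ti); 8:G/A (Ti); 12:C/T (Ti); 20:G/C (Tv).
Of the 6 differences, 4 transitions and 2 transversions over 20 sites: P = 4/20 = 0.200000, Q = 2/20 = 0.100000.
d = −0.5·ln(0.500000) − 0.25·ln(0.800000) = −0.5·(-0.693147) − 0.25·(-0.223144) = 0.4024.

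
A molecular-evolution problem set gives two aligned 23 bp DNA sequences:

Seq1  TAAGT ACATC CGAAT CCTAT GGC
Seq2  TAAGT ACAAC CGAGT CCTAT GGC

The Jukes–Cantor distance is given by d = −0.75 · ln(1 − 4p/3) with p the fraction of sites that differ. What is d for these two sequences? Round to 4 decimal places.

0.0924

The sequences differ at positions 9 (T/A), 14 (A/G).
p = 2/23 = 0.086957.
d = −0.75 · ln(1 − (4/3)·0.086957) = −0.75 · ln(0.884057) = −0.75 · (-0.123234) = 0.0924.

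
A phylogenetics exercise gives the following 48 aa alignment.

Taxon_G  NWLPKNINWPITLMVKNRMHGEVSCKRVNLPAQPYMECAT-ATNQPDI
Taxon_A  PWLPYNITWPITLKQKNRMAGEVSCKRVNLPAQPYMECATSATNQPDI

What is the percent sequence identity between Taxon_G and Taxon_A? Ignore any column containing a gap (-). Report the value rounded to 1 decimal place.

87.2%

Excluding the 1 gap column leaves 47 comparable sites.
Differing sites — 1:N/P; 5:K/Y; 8:N/T; 14:M/K; 15:V/Q; 20:H/A.
41 of the 47 comparable sites match, so the percent identity is 41/47 × 100 = 87.2%.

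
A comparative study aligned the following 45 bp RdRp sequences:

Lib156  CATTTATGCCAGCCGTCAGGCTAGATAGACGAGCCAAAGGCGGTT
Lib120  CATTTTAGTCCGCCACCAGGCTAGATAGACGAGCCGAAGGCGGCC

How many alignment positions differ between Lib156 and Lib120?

9

Mismatches occur at site 6 (A→T), site 7 (T→A), site 9 (C→T), site 11 (A→C), site 15 (G→A), site 16 (T→C), site 36 (A→G), site 44 (T→C), site 45 (T→C).
That gives 9 mismatches out of 45 aligned sites, so the Hamming distance is 9.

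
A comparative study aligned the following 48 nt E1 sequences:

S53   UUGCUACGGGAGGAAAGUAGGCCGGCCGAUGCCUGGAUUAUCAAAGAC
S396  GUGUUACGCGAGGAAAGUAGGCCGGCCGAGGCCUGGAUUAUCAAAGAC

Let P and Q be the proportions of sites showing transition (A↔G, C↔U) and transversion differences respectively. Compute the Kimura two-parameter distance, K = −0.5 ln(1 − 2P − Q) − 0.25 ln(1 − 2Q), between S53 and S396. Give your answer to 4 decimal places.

Mismatches occur at site 1 (U→G, transversion), site 4 (C→U, transition), site 9 (G→C, transversion), site 30 (U→G, transversion).
Of the 4 differences, 1 transition and 3 transversions over 48 sites: P = 1/48 = 0.020833, Q = 3/48 = 0.062500.
d = −0.5·ln(0.895834) − 0.25·ln(0.875000) = −0.5·(-0.110000) − 0.25·(-0.133531) = 0.0884.

0.0884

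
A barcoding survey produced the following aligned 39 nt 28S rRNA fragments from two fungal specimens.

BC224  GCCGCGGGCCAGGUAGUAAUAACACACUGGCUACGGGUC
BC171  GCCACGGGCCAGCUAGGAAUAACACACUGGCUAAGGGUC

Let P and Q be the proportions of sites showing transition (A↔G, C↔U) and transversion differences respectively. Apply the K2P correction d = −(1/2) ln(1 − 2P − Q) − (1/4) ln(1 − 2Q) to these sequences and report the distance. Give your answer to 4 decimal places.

0.1104

The sequences differ at positions 4 (G/A, transition), 13 (G/C, transversion), 17 (U/G, transversion), 34 (C/A, transversion).
Of the 4 differences, 1 transition and 3 transversions over 39 sites: P = 1/39 = 0.025641, Q = 3/39 = 0.076923.
d = −0.5·ln(0.871795) − 0.25·ln(0.846154) = −0.5·(-0.137201) − 0.25·(-0.167054) = 0.1104.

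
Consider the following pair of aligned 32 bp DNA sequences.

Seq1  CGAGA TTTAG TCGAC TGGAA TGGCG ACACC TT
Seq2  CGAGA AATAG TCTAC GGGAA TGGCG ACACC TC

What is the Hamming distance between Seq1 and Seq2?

The sequences differ at positions 6 (T/A), 7 (T/A), 13 (G/T), 16 (T/G), 32 (T/C).
That gives 5 mismatches out of 32 aligned sites, so the Hamming distance is 5.

5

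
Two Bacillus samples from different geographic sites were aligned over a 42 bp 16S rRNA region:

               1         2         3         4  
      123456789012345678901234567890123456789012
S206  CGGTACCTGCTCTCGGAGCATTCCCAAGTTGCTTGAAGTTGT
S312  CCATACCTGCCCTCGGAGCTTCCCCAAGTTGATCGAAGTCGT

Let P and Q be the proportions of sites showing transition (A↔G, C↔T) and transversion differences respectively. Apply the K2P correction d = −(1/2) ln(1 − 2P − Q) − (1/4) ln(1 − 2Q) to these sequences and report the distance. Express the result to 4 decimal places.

0.2237

The sequences differ at positions 2 (G/C, transversion), 3 (G/A, transition), 11 (T/C, transition), 20 (A/T, transversion), 22 (T/C, transition), 32 (C/A, transversion), 34 (T/C, transition), 40 (T/C, transition).
Of the 8 differences, 5 transitions and 3 transversions over 42 sites: P = 5/42 = 0.119048, Q = 3/42 = 0.071429.
d = −0.5·ln(0.690475) − 0.25·ln(0.857142) = −0.5·(-0.370376) − 0.25·(-0.154152) = 0.2237.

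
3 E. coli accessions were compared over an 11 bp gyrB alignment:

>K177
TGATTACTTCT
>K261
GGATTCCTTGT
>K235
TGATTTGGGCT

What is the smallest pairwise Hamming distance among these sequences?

3

Pairwise Hamming distances:
  K177 vs K261: 3
  K177 vs K235: 4
  K261 vs K235: 6
The smallest is 3, between K177 and K261.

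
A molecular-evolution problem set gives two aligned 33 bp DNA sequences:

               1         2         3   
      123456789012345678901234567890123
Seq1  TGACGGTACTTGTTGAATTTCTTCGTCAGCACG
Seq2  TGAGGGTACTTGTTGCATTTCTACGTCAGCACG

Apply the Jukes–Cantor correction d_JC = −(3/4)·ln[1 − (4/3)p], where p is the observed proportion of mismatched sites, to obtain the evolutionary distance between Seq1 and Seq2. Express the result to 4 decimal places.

The sequences differ at positions 4 (C/G), 16 (A/C), 23 (T/A).
p = 3/33 = 0.090909.
d = −0.75 · ln(1 − (4/3)·0.090909) = −0.75 · ln(0.878788) = −0.75 · (-0.129212) = 0.0969.

0.0969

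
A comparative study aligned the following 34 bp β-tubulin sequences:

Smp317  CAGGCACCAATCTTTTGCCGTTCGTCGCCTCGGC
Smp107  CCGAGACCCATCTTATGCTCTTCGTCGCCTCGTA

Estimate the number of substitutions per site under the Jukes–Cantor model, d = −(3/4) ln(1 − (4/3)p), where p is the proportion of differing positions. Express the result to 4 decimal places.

0.3265

The sequences differ at positions 2 (A/C), 4 (G/A), 5 (C/G), 9 (A/C), 15 (T/A), 19 (C/T), 20 (G/C), 33 (G/T), 34 (C/A).
p = 9/34 = 0.264706.
d = −0.75 · ln(1 − (4/3)·0.264706) = −0.75 · ln(0.647059) = −0.75 · (-0.435318) = 0.3265.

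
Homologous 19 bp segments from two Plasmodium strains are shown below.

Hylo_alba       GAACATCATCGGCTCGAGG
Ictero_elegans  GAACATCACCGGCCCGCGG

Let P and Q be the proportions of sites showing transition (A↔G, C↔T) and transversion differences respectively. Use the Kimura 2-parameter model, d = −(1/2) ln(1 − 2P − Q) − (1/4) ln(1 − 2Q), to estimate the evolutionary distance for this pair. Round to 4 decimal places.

The sequences differ at positions 9 (T/C, transition), 14 (T/C, transition), 17 (A/C, transversion).
Of the 3 differences, 2 transitions and 1 transversion over 19 sites: P = 2/19 = 0.105263, Q = 1/19 = 0.052632.
d = −0.5·ln(0.736842) − 0.25·ln(0.894736) = −0.5·(-0.305382) − 0.25·(-0.111227) = 0.1805.

0.1805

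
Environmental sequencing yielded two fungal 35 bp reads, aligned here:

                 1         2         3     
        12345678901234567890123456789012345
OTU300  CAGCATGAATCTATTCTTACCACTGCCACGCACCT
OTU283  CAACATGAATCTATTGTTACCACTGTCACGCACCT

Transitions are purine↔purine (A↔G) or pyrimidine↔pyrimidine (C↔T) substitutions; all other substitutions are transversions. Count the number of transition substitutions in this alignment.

The sequences differ at positions 3 (G/A, transition), 16 (C/G, transversion), 26 (C/T, transition).
Of the 3 differences, 2 transitions and 1 transversion, so the answer is 2.

2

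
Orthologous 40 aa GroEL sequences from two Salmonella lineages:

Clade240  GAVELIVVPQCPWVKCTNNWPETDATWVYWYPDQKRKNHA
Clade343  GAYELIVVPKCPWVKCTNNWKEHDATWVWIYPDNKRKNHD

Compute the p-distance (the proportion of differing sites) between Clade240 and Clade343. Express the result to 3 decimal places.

0.200

Mismatches occur at site 3 (V/Y), site 10 (Q/K), site 21 (P/K), site 23 (T/H), site 29 (Y/W), site 30 (W/I), site 34 (Q/N), site 40 (A/D).
There are 8 differences over 40 sites, so p = 8/40 = 0.200.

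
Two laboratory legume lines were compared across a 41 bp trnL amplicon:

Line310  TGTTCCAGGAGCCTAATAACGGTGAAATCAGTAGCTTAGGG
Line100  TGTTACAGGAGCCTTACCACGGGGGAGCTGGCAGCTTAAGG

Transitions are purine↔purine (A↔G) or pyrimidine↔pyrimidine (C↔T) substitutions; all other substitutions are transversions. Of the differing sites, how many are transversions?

4

Differing sites — 5:C/A (Tv); 15:A/T (Tv); 17:T/C (Ti); 18:A/C (Tv); 23:T/G (Tv); 25:A/G (Ti); 27:A/G (Ti); 28:T/C (Ti); 29:C/T (Ti); 30:A/G (Ti); 32:T/C (Ti); 39:G/A (Ti).
Of the 12 differences, 8 transitions and 4 transversions, so the answer is 4.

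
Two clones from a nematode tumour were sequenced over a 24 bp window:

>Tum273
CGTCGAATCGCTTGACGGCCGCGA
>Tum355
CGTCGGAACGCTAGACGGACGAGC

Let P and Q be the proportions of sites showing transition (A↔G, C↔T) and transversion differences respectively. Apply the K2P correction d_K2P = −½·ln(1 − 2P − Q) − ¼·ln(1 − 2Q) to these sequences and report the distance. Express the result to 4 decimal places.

Mismatches occur at site 6 (A↔G, transition), site 8 (T↔A, transversion), site 13 (T↔A, transversion), site 19 (C↔A, transversion), site 22 (C↔A, transversion), site 24 (A↔C, transversion).
Of the 6 differences, 1 transition and 5 transversions over 24 sites: P = 1/24 = 0.041667, Q = 5/24 = 0.208333.
d = −0.5·ln(0.708333) − 0.25·ln(0.583334) = −0.5·(-0.344841) − 0.25·(-0.538995) = 0.3072.

0.3072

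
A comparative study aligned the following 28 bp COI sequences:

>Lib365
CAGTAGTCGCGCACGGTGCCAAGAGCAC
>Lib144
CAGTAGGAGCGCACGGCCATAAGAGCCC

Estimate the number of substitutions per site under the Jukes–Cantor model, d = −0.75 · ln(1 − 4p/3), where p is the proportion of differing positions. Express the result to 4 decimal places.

0.3041

Differing sites — 7:T/G; 8:C/A; 17:T/C; 18:G/C; 19:C/A; 20:C/T; 27:A/C.
p = 7/28 = 0.250000.
d = −0.75 · ln(1 − (4/3)·0.250000) = −0.75 · ln(0.666667) = −0.75 · (-0.405465) = 0.3041.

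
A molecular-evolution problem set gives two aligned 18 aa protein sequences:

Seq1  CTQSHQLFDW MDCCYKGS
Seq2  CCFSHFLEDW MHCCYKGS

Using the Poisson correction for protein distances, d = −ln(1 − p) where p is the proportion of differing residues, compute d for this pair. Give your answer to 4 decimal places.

The sequences differ at positions 2 (T/C), 3 (Q/F), 6 (Q/F), 8 (F/E), 12 (D/H).
p = 5/18 = 0.277778.
d = −ln(1 − 0.277778) = −ln(0.722222) = 0.3254.

0.3254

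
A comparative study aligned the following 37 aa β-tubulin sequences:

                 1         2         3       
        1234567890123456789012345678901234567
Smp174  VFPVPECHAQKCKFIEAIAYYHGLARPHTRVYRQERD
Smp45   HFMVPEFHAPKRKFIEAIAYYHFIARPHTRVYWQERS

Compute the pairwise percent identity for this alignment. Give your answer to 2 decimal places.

75.68%

Differing sites — 1:V/H; 3:P/M; 7:C/F; 10:Q/P; 12:C/R; 23:G/F; 24:L/I; 33:R/W; 37:D/S.
28 of the 37 sites match, so the percent identity is 28/37 × 100 = 75.68%.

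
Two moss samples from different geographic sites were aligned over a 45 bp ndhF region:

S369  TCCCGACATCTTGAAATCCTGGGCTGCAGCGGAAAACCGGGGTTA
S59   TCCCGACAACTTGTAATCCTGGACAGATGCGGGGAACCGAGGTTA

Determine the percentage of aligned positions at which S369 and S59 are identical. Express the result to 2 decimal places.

80.00%

The sequences differ at positions 9 (T/A), 14 (A/T), 23 (G/A), 25 (T/A), 27 (C/A), 28 (A/T), 33 (A/G), 34 (A/G), 40 (G/A).
36 of the 45 sites match, so the percent identity is 36/45 × 100 = 80.00%.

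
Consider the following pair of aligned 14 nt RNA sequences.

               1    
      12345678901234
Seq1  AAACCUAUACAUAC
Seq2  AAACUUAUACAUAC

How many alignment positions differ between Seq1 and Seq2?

Differing sites — 5:C/U.
That gives 1 mismatch out of 14 aligned sites, so the Hamming distance is 1.

1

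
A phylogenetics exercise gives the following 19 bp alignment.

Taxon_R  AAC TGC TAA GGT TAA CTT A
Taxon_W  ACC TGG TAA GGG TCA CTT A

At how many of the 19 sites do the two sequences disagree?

Mismatches occur at site 2 (A→C), site 6 (C→G), site 12 (T→G), site 14 (A→C).
That gives 4 mismatches out of 19 aligned sites, so the Hamming distance is 4.

4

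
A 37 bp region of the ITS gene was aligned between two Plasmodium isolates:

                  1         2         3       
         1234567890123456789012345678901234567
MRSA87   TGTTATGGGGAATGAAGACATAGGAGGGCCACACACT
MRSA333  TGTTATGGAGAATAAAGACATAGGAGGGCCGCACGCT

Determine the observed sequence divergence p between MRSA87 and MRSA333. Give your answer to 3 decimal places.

The sequences differ at positions 9 (G/A), 14 (G/A), 31 (A/G), 35 (A/G).
There are 4 differences over 37 sites, so p = 4/37 = 0.108.

0.108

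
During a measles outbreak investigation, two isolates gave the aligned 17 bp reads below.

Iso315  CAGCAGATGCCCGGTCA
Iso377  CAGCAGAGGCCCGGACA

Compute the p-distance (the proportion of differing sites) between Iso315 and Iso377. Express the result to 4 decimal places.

Mismatches occur at site 8 (T→G), site 15 (T→A).
There are 2 differences over 17 sites, so p = 2/17 = 0.1176.

0.1176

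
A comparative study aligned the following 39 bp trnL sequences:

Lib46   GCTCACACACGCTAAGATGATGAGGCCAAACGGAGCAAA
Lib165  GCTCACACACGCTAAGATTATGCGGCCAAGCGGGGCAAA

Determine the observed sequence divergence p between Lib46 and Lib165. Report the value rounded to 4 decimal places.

0.1026

Mismatches occur at site 19 (G/T), site 23 (A/C), site 30 (A/G), site 34 (A/G).
There are 4 differences over 39 sites, so p = 4/39 = 0.1026.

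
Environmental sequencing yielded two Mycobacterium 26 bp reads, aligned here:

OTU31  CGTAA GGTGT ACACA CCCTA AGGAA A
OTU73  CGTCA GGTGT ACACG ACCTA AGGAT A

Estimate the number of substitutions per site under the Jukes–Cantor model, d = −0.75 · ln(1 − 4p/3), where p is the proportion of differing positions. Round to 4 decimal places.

0.1722

Differing sites — 4:A/C; 15:A/G; 16:C/A; 25:A/T.
p = 4/26 = 0.153846.
d = −0.75 · ln(1 − (4/3)·0.153846) = −0.75 · ln(0.794872) = −0.75 · (-0.229574) = 0.1722.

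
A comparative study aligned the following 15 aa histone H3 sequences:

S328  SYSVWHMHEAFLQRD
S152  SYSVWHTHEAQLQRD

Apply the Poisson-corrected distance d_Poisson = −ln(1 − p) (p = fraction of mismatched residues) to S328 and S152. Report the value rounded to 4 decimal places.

0.1431

Mismatches occur at site 7 (M↔T), site 11 (F↔Q).
p = 2/15 = 0.133333.
d = −ln(1 − 0.133333) = −ln(0.866667) = 0.1431.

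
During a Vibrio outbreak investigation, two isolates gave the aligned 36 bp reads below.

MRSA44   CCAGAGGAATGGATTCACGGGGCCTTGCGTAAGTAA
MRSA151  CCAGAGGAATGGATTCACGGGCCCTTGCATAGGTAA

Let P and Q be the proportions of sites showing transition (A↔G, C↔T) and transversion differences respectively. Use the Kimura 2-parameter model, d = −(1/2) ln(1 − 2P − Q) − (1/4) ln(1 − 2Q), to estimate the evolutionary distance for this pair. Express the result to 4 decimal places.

0.0891

Mismatches occur at site 22 (G→C, transversion), site 29 (G→A, transition), site 32 (A→G, transition).
Of the 3 differences, 2 transitions and 1 transversion over 36 sites: P = 2/36 = 0.055556, Q = 1/36 = 0.027778.
d = −0.5·ln(0.861110) − 0.25·ln(0.944444) = −0.5·(-0.149533) − 0.25·(-0.057159) = 0.0891.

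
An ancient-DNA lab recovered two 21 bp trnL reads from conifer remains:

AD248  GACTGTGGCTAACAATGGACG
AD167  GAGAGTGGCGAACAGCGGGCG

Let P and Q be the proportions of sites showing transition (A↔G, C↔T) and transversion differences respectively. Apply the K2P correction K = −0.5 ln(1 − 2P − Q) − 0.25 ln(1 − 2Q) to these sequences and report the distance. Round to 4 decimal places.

0.3639

The sequences differ at positions 3 (C/G, transversion), 4 (T/A, transversion), 10 (T/G, transversion), 15 (A/G, transition), 16 (T/C, transition), 19 (A/G, transition).
Of the 6 differences, 3 transitions and 3 transversions over 21 sites: P = 3/21 = 0.142857, Q = 3/21 = 0.142857.
d = −0.5·ln(0.571429) − 0.25·ln(0.714286) = −0.5·(-0.559615) − 0.25·(-0.336472) = 0.3639.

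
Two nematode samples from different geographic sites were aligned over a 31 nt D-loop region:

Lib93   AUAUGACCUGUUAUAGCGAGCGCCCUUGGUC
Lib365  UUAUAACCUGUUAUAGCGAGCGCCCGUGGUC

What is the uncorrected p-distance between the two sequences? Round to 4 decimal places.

0.0968

Differing sites — 1:A/U; 5:G/A; 26:U/G.
There are 3 differences over 31 sites, so p = 3/31 = 0.0968.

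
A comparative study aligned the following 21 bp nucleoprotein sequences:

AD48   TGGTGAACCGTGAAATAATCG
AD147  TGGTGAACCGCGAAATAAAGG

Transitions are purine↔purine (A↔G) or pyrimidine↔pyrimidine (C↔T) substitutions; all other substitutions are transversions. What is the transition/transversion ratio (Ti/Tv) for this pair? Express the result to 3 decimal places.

0.500

Differing sites — 11:T/C (Ti); 19:T/A (Tv); 20:C/G (Tv).
Of the 3 differences, 1 transition and 2 transversions, so Ti/Tv = 1/2 = 0.500.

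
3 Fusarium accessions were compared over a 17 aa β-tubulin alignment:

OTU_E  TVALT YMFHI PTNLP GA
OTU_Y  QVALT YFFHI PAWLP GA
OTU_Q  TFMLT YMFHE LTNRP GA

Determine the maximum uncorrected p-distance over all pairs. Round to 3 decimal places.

0.529

Pairwise Hamming distances:
  OTU_E vs OTU_Y: 4
  OTU_E vs OTU_Q: 5
  OTU_Y vs OTU_Q: 9
The largest is 9 mismatches, between OTU_Y and OTU_Q; p = 9/17 = 0.529.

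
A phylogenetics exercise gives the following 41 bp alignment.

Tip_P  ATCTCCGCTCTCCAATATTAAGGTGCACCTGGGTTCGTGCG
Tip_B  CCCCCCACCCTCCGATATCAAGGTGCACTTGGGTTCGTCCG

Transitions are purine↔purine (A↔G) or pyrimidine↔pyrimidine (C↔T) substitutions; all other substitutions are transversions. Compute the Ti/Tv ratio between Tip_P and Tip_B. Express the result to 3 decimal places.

Differing sites — 1:A/C (Tv); 2:T/C (Ti); 4:T/C (Ti); 7:G/A (Ti); 9:T/C (Ti); 14:A/G (Ti); 19:T/C (Ti); 29:C/T (Ti); 39:G/C (Tv).
Of the 9 differences, 7 transitions and 2 transversions, so Ti/Tv = 7/2 = 3.500.

3.500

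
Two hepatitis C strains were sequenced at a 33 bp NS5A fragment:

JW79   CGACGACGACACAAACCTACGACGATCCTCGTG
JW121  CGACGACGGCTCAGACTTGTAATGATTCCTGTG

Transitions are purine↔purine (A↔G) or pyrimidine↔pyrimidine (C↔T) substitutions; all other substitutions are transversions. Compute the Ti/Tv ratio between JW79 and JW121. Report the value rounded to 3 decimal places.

10.000

The sequences differ at positions 9 (A/G, transition), 11 (A/T, transversion), 14 (A/G, transition), 17 (C/T, transition), 19 (A/G, transition), 20 (C/T, transition), 21 (G/A, transition), 23 (C/T, transition), 27 (C/T, transition), 29 (T/C, transition), 30 (C/T, transition).
Of the 11 differences, 10 transitions and 1 transversion, so Ti/Tv = 10/1 = 10.000.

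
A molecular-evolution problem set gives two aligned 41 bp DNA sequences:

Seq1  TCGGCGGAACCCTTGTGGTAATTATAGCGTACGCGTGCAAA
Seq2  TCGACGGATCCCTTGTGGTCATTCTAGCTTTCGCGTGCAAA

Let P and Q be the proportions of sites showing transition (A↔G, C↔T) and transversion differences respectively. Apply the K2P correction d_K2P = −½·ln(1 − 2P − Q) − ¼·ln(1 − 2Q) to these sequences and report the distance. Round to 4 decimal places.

The sequences differ at positions 4 (G/A, transition), 9 (A/T, transversion), 20 (A/C, transversion), 24 (A/C, transversion), 29 (G/T, transversion), 31 (A/T, transversion).
Of the 6 differences, 1 transition and 5 transversions over 41 sites: P = 1/41 = 0.024390, Q = 5/41 = 0.121951.
d = −0.5·ln(0.829269) − 0.25·ln(0.756098) = −0.5·(-0.187211) − 0.25·(-0.279584) = 0.1635.

0.1635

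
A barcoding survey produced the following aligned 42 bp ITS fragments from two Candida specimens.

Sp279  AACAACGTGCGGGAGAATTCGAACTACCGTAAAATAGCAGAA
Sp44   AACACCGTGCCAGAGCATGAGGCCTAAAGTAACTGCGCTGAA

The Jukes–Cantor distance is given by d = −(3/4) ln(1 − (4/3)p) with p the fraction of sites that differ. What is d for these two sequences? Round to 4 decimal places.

Mismatches occur at site 5 (A/C), site 11 (G/C), site 12 (G/A), site 16 (A/C), site 19 (T/G), site 20 (C/A), site 22 (A/G), site 23 (A/C), site 27 (C/A), site 28 (C/A), site 33 (A/C), site 34 (A/T), site 35 (T/G), site 36 (A/C), site 39 (A/T).
p = 15/42 = 0.357143.
d = −0.75 · ln(1 − (4/3)·0.357143) = −0.75 · ln(0.523809) = −0.75 · (-0.646628) = 0.4850.

0.4850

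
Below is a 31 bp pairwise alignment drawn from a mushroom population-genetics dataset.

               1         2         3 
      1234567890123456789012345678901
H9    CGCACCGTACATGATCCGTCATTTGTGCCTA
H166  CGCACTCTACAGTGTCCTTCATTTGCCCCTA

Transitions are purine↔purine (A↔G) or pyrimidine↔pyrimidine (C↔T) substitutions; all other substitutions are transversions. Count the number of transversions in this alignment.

Differing sites — 6:C/T (Ti); 7:G/C (Tv); 12:T/G (Tv); 13:G/T (Tv); 14:A/G (Ti); 18:G/T (Tv); 26:T/C (Ti); 27:G/C (Tv).
Of the 8 differences, 3 transitions and 5 transversions, so the answer is 5.

5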